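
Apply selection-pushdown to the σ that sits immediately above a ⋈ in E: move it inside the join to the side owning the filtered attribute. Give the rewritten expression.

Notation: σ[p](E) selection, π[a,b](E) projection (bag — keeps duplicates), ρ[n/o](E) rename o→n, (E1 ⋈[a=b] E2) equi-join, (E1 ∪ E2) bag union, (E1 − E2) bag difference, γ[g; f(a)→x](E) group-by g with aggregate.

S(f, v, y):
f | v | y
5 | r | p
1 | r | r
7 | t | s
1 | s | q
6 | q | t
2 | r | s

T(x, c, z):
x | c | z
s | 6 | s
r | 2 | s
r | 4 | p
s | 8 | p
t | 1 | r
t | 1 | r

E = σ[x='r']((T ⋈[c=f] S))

σ filters on x, owned by the left side.
E' = (σ[x='r'](T) ⋈[c=f] S)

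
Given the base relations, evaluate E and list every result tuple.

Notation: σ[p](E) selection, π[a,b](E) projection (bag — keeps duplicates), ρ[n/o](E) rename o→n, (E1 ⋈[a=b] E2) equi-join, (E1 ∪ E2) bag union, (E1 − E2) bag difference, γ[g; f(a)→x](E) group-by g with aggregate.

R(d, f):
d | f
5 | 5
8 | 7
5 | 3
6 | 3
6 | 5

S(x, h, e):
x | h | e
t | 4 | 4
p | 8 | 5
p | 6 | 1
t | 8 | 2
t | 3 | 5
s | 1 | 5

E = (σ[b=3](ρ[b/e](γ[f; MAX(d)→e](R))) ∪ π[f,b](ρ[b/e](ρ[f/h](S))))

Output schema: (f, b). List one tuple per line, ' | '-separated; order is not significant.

Subexpression sizes:
  R → 5
  γ[f; MAX(d)→e](R) → 3
  ρ[b/e](γ[f; MAX(d)→e](R)) → 3
  σ[b=3](ρ[b/e](γ[f; MAX(d)→e](R))) → 0
  S → 6
  ρ[f/h](S) → 6
  ρ[b/e](ρ[f/h](S)) → 6
  π[f,b](ρ[b/e](ρ[f/h](S))) → 6
  (σ[b=3](ρ[b/e](γ[f; MAX(d)→e](R))) ∪ π[f,b](ρ[b/e](ρ[f/h](S)))) → 6

== RESULT ==
f | b
1 | 5
3 | 5
4 | 4
6 | 1
8 | 2
8 | 5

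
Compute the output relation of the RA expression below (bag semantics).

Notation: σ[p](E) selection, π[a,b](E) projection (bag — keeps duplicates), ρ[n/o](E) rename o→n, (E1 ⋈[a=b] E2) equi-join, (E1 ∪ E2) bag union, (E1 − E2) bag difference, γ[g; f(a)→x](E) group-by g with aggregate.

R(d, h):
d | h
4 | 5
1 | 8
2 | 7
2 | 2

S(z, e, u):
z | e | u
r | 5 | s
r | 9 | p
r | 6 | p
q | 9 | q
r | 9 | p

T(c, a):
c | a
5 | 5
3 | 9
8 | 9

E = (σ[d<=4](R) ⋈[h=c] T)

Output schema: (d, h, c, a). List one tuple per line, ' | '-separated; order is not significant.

Stepwise |·|:
  R → 4
  σ[d<=4](R) → 4
  T → 3
  (σ[d<=4](R) ⋈[h=c] T) → 2

== RESULT ==
d | h | c | a
1 | 8 | 8 | 9
4 | 5 | 5 | 5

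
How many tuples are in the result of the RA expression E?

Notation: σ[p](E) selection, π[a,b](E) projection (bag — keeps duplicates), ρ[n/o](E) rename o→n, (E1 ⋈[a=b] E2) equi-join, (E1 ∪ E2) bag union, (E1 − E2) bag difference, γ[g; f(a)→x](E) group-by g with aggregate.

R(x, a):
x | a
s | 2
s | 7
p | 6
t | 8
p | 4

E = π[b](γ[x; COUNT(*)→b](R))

Subexpression sizes:
  R → 5
  γ[x; COUNT(*)→b](R) → 3
  π[b](γ[x; COUNT(*)→b](R)) → 3

|E| = 3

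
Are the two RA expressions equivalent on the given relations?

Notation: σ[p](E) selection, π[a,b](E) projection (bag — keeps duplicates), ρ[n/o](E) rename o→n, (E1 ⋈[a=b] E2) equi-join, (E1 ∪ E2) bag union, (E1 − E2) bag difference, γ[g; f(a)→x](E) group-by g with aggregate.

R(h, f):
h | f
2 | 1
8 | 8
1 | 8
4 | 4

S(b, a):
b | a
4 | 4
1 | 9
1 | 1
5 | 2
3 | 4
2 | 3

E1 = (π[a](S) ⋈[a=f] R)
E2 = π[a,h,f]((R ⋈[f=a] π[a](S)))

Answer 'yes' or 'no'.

E1 row counts bottom-up:
  S → 6
  π[a](S) → 6
  R → 4
  (π[a](S) ⋈[a=f] R) → 3
E2 row counts bottom-up:
  R → 4
  S → 6
  π[a](S) → 6
  (R ⋈[f=a] π[a](S)) → 3
  π[a,h,f]((R ⋈[f=a] π[a](S))) → 3

E1 and E2 produce the same multiset:
a | h | f
1 | 2 | 1
4 | 4 | 4
4 | 4 | 4

yes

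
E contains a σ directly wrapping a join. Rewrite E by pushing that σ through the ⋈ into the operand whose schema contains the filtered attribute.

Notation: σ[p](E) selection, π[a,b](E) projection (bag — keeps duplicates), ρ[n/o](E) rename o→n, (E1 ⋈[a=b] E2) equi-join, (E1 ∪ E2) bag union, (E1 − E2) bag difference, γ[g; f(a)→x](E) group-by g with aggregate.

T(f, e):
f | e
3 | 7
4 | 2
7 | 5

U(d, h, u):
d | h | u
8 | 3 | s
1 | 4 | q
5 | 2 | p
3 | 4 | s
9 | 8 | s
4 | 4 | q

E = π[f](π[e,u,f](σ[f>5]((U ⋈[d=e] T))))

σ filters on f, owned by the right side.
E' = π[f](π[e,u,f]((U ⋈[d=e] σ[f>5](T))))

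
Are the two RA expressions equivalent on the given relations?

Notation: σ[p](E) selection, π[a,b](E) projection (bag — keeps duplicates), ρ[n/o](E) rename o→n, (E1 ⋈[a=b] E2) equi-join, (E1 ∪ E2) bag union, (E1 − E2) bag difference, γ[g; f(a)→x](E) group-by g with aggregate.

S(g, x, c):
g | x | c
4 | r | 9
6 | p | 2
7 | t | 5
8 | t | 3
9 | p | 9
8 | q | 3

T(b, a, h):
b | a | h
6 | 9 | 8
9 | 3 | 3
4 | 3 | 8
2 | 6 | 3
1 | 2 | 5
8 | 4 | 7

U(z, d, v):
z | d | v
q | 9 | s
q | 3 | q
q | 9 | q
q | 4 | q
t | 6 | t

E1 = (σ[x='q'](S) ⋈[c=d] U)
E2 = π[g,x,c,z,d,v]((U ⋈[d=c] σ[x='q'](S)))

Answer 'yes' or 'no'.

E1 per-node cardinality:
  S → 6
  σ[x='q'](S) → 1
  U → 5
  (σ[x='q'](S) ⋈[c=d] U) → 1
E2 per-node cardinality:
  U → 5
  S → 6
  σ[x='q'](S) → 1
  (U ⋈[d=c] σ[x='q'](S)) → 1
  π[g,x,c,z,d,v]((U ⋈[d=c] σ[x='q'](S))) → 1

E1 and E2 produce the same multiset:
g | x | c | z | d | v
8 | q | 3 | q | 3 | q

yes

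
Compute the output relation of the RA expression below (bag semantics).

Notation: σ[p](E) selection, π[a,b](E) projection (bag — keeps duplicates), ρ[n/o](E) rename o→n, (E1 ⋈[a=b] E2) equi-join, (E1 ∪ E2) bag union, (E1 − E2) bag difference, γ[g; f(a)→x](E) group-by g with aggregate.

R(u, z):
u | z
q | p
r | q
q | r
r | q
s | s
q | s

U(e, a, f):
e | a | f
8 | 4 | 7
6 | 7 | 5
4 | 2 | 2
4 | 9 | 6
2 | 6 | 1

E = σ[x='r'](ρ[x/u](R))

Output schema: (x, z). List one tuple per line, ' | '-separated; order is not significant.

Subexpression sizes:
  R → 6
  ρ[x/u](R) → 6
  σ[x='r'](ρ[x/u](R)) → 2

== RESULT ==
x | z
r | q
r | q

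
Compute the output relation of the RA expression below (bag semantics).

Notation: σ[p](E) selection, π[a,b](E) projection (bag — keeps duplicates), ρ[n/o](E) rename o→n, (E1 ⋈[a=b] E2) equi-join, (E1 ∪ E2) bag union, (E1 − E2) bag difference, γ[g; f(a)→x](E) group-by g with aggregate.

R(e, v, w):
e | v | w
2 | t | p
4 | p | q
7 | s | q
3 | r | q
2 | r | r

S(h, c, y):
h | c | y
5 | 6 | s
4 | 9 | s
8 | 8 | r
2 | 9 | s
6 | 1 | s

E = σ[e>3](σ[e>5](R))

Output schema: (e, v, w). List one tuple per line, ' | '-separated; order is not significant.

Stepwise |·|:
  R → 5
  σ[e>5](R) → 1
  σ[e>3](σ[e>5](R)) → 1

== RESULT ==
e | v | w
7 | s | q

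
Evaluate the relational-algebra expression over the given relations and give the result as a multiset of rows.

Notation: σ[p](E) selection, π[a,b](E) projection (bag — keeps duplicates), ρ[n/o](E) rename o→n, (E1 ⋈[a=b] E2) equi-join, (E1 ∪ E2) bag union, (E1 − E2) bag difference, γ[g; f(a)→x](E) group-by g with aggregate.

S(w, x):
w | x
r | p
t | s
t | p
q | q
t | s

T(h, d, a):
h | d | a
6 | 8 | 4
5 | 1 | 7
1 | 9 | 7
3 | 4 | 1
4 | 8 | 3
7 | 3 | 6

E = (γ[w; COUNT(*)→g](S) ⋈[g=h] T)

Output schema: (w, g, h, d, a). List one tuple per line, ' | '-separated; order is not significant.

Row counts bottom-up:
  S → 5
  γ[w; COUNT(*)→g](S) → 3
  T → 6
  (γ[w; COUNT(*)→g](S) ⋈[g=h] T) → 3

== RESULT ==
w | g | h | d | a
q | 1 | 1 | 9 | 7
r | 1 | 1 | 9 | 7
t | 3 | 3 | 4 | 1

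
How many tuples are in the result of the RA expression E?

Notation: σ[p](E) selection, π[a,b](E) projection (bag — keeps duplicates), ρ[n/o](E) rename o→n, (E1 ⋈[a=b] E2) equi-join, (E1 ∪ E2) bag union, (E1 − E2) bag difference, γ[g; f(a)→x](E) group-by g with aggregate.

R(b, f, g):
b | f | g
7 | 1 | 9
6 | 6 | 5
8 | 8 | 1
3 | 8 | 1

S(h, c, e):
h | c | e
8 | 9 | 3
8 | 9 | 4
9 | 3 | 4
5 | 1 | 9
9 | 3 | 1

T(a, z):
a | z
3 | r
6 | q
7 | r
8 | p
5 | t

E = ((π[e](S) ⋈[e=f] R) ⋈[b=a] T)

Stepwise |·|:
  S → 5
  π[e](S) → 5
  R → 4
  (π[e](S) ⋈[e=f] R) → 1
  T → 5
  ((π[e](S) ⋈[e=f] R) ⋈[b=a] T) → 1

|E| = 1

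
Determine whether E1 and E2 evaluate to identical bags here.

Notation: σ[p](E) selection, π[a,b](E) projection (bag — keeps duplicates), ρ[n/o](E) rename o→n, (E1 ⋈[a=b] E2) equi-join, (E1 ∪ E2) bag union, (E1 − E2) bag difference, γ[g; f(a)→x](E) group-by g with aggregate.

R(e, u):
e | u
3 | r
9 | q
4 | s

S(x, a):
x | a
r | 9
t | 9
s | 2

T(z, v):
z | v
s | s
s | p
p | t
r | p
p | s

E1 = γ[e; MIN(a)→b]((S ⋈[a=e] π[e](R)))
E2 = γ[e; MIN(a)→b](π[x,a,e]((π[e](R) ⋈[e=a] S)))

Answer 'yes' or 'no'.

E1 row counts bottom-up:
  S → 3
  R → 3
  π[e](R) → 3
  (S ⋈[a=e] π[e](R)) → 2
  γ[e; MIN(a)→b]((S ⋈[a=e] π[e](R))) → 1
E2 row counts bottom-up:
  R → 3
  π[e](R) → 3
  S → 3
  (π[e](R) ⋈[e=a] S) → 2
  π[x,a,e]((π[e](R) ⋈[e=a] S)) → 2
  γ[e; MIN(a)→b](π[x,a,e]((π[e](R) ⋈[e=a] S))) → 1

E1 and E2 produce the same multiset:
e | b
9 | 9

yes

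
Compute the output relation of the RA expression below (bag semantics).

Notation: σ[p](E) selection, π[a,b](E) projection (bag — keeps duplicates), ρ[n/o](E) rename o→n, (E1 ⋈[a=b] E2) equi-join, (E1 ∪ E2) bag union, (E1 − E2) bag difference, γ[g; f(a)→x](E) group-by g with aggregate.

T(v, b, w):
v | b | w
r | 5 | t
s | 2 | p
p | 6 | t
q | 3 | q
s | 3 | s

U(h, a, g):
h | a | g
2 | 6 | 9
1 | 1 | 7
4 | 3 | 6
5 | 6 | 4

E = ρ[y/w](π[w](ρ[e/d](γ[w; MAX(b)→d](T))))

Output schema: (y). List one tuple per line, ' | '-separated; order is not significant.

Per-node cardinality:
  T → 5
  γ[w; MAX(b)→d](T) → 4
  ρ[e/d](γ[w; MAX(b)→d](T)) → 4
  π[w](ρ[e/d](γ[w; MAX(b)→d](T))) → 4
  ρ[y/w](π[w](ρ[e/d](γ[w; MAX(b)→d](T)))) → 4

== RESULT ==
y
p
q
s
t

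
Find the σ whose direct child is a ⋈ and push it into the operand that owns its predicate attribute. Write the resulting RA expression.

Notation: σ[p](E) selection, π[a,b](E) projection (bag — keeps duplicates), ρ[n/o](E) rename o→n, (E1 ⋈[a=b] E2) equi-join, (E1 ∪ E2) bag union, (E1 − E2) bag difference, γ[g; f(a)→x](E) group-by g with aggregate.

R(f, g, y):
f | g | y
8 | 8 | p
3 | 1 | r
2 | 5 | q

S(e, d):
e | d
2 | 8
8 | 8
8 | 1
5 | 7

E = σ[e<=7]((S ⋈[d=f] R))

σ filters on e, owned by the left side.
E' = (σ[e<=7](S) ⋈[d=f] R)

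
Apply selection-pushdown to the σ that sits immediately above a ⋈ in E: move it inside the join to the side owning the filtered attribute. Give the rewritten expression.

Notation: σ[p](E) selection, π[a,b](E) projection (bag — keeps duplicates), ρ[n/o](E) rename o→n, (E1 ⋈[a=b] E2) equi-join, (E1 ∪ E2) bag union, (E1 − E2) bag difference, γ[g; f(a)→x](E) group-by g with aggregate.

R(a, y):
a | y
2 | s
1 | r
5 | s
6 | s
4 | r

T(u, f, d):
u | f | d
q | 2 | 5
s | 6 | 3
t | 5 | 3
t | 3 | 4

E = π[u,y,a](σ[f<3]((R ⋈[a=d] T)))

σ filters on f, owned by the right side.
E' = π[u,y,a]((R ⋈[a=d] σ[f<3](T)))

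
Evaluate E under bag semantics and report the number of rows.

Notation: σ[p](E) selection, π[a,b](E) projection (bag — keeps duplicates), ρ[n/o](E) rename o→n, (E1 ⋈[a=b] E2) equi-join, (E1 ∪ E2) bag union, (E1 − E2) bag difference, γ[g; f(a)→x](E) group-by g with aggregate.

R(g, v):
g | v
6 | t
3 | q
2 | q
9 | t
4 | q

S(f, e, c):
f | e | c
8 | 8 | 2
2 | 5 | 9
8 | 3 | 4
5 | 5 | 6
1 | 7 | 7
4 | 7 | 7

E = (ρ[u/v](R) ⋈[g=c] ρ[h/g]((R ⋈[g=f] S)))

Row counts bottom-up:
  R → 5
  ρ[u/v](R) → 5
  R → 5
  S → 6
  (R ⋈[g=f] S) → 2
  ρ[h/g]((R ⋈[g=f] S)) → 2
  (ρ[u/v](R) ⋈[g=c] ρ[h/g]((R ⋈[g=f] S))) → 1

|E| = 1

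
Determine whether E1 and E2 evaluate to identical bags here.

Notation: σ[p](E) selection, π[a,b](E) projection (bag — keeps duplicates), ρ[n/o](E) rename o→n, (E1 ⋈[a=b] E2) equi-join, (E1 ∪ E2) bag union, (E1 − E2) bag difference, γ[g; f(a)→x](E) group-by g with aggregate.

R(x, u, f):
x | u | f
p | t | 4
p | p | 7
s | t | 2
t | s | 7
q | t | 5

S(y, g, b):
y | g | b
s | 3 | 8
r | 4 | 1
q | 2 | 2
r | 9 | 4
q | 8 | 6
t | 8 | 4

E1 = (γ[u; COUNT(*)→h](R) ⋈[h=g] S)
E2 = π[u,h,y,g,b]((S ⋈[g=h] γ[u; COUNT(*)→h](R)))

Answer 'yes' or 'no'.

E1 subexpression sizes:
  R → 5
  γ[u; COUNT(*)→h](R) → 3
  S → 6
  (γ[u; COUNT(*)→h](R) ⋈[h=g] S) → 1
E2 subexpression sizes:
  S → 6
  R → 5
  γ[u; COUNT(*)→h](R) → 3
  (S ⋈[g=h] γ[u; COUNT(*)→h](R)) → 1
  π[u,h,y,g,b]((S ⋈[g=h] γ[u; COUNT(*)→h](R))) → 1

E1 and E2 produce the same multiset:
u | h | y | g | b
t | 3 | s | 3 | 8

yes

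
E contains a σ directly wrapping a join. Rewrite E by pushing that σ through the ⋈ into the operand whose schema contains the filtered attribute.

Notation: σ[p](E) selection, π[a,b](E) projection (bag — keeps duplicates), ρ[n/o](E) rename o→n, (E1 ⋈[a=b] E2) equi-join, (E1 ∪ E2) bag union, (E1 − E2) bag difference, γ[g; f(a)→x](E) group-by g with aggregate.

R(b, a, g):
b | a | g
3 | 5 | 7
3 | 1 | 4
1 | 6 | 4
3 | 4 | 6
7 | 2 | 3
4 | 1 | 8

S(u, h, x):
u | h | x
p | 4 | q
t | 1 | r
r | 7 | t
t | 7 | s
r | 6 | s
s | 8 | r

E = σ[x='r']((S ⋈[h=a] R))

σ filters on x, owned by the left side.
E' = (σ[x='r'](S) ⋈[h=a] R)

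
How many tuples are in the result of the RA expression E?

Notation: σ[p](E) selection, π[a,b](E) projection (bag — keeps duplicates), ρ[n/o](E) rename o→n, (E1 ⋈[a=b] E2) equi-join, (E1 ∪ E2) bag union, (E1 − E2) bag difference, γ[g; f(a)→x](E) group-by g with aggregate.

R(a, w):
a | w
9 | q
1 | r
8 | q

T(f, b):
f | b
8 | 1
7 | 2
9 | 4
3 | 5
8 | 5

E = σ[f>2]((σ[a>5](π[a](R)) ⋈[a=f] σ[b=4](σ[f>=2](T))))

Subexpression sizes:
  R → 3
  π[a](R) → 3
  σ[a>5](π[a](R)) → 2
  T → 5
  σ[f>=2](T) → 5
  σ[b=4](σ[f>=2](T)) → 1
  (σ[a>5](π[a](R)) ⋈[a=f] σ[b=4](σ[f>=2](T))) → 1
  σ[f>2]((σ[a>5](π[a](R)) ⋈[a=f] σ[b=4](σ[f>=2](T)))) → 1

|E| = 1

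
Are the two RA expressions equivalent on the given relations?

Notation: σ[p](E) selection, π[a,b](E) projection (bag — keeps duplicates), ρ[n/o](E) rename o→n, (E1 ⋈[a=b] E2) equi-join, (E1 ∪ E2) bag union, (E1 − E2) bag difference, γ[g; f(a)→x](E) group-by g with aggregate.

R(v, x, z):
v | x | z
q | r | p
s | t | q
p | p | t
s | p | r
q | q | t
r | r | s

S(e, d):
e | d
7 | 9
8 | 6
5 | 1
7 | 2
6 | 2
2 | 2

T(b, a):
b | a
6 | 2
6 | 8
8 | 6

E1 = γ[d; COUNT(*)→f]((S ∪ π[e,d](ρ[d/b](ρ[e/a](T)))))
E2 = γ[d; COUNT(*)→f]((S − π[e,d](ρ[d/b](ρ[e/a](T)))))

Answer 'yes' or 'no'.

E1 subexpression sizes:
  S → 6
  T → 3
  ρ[e/a](T) → 3
  ρ[d/b](ρ[e/a](T)) → 3
  π[e,d](ρ[d/b](ρ[e/a](T))) → 3
  (S ∪ π[e,d](ρ[d/b](ρ[e/a](T)))) → 9
  γ[d; COUNT(*)→f]((S ∪ π[e,d](ρ[d/b](ρ[e/a](T))))) → 5
E2 subexpression sizes:
  S → 6
  T → 3
  ρ[e/a](T) → 3
  ρ[d/b](ρ[e/a](T)) → 3
  π[e,d](ρ[d/b](ρ[e/a](T))) → 3
  (S − π[e,d](ρ[d/b](ρ[e/a](T)))) → 5
  γ[d; COUNT(*)→f]((S − π[e,d](ρ[d/b](ρ[e/a](T))))) → 3

E1 result:
d | f
1 | 1
2 | 3
6 | 3
8 | 1
9 | 1
E2 result:
d | f
1 | 1
2 | 3
9 | 1
Witness: (8, 1) appears 1× in E1 but 0× in E2.

no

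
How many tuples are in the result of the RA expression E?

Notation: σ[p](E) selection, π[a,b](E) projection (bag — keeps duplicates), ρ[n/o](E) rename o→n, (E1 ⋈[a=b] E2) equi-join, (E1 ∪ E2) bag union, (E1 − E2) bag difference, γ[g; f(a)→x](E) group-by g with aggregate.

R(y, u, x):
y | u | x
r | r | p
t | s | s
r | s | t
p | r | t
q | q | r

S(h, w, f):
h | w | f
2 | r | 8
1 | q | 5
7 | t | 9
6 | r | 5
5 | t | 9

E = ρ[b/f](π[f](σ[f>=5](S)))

Per-node cardinality:
  S → 5
  σ[f>=5](S) → 5
  π[f](σ[f>=5](S)) → 5
  ρ[b/f](π[f](σ[f>=5](S))) → 5

|E| = 5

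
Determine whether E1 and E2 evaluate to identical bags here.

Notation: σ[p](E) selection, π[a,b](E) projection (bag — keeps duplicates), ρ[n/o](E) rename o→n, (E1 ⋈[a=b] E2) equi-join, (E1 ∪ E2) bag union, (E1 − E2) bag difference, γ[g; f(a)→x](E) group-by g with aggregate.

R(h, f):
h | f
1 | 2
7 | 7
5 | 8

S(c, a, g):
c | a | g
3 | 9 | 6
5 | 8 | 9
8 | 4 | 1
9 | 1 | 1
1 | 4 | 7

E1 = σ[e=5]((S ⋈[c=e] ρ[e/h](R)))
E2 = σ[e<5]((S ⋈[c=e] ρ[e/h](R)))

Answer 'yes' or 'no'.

E1 stepwise |·|:
  S → 5
  R → 3
  ρ[e/h](R) → 3
  (S ⋈[c=e] ρ[e/h](R)) → 2
  σ[e=5]((S ⋈[c=e] ρ[e/h](R))) → 1
E2 stepwise |·|:
  S → 5
  R → 3
  ρ[e/h](R) → 3
  (S ⋈[c=e] ρ[e/h](R)) → 2
  σ[e<5]((S ⋈[c=e] ρ[e/h](R))) → 1

E1 result:
c | a | g | e | f
5 | 8 | 9 | 5 | 8
E2 result:
c | a | g | e | f
1 | 4 | 7 | 1 | 2
Witness: (5, 8, 9, 5, 8) appears 1× in E1 but 0× in E2.

no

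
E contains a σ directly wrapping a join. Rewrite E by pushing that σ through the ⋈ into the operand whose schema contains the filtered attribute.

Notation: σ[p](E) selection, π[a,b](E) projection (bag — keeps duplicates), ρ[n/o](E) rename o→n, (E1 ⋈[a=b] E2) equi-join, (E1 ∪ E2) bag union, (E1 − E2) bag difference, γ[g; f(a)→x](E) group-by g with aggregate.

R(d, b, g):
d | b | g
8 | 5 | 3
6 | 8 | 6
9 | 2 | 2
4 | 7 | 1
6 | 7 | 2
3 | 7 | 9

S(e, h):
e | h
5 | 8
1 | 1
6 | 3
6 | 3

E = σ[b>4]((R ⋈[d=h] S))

σ filters on b, owned by the left side.
E' = (σ[b>4](R) ⋈[d=h] S)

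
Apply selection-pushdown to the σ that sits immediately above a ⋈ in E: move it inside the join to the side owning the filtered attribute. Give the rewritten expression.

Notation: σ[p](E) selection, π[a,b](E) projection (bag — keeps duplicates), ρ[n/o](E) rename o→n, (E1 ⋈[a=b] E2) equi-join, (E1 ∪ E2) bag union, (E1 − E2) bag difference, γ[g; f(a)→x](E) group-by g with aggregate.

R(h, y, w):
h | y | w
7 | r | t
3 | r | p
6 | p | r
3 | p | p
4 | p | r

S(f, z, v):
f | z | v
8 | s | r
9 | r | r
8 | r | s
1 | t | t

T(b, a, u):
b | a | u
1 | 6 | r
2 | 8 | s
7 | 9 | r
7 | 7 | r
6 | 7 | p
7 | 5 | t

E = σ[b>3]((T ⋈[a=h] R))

σ filters on b, owned by the left side.
E' = (σ[b>3](T) ⋈[a=h] R)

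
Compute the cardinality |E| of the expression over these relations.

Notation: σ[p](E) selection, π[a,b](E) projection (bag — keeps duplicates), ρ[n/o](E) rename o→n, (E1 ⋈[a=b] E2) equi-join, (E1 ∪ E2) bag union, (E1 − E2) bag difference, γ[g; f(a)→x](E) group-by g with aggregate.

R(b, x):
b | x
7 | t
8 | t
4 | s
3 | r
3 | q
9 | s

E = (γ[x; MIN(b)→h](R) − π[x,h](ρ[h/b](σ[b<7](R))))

Per-node cardinality:
  R → 6
  γ[x; MIN(b)→h](R) → 4
  R → 6
  σ[b<7](R) → 3
  ρ[h/b](σ[b<7](R)) → 3
  π[x,h](ρ[h/b](σ[b<7](R))) → 3
  (γ[x; MIN(b)→h](R) − π[x,h](ρ[h/b](σ[b<7](R)))) → 1

|E| = 1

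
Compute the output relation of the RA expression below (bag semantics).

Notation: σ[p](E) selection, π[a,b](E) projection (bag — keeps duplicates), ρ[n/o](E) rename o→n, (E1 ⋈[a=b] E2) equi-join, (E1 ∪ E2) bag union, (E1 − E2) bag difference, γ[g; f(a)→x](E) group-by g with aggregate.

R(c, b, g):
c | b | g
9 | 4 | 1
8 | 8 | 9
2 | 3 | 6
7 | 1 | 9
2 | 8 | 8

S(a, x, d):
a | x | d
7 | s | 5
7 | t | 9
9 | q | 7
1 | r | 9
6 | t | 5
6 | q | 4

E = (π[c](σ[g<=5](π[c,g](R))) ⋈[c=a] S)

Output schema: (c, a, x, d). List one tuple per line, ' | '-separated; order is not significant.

Per-node cardinality:
  R → 5
  π[c,g](R) → 5
  σ[g<=5](π[c,g](R)) → 1
  π[c](σ[g<=5](π[c,g](R))) → 1
  S → 6
  (π[c](σ[g<=5](π[c,g](R))) ⋈[c=a] S) → 1

== RESULT ==
c | a | x | d
9 | 9 | q | 7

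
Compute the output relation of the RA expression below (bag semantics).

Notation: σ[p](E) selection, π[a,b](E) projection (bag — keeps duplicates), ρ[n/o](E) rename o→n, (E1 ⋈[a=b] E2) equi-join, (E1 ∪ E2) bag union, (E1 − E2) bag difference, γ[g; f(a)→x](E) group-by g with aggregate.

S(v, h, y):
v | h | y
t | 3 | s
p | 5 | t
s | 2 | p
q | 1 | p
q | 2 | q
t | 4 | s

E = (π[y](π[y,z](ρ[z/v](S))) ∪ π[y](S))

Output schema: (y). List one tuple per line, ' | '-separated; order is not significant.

Row counts bottom-up:
  S → 6
  ρ[z/v](S) → 6
  π[y,z](ρ[z/v](S)) → 6
  π[y](π[y,z](ρ[z/v](S))) → 6
  S → 6
  π[y](S) → 6
  (π[y](π[y,z](ρ[z/v](S))) ∪ π[y](S)) → 12

== RESULT ==
y
p
p
p
p
q
q
s
s
s
s
t
t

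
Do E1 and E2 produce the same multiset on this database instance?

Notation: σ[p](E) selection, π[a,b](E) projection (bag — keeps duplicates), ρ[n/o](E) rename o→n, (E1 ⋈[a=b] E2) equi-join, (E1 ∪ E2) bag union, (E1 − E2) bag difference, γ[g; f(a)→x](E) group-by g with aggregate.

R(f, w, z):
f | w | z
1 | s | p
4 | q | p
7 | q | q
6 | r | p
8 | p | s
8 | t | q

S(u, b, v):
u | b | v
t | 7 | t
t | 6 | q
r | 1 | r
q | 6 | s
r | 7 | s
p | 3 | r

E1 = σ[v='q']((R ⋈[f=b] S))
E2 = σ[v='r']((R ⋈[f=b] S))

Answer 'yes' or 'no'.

E1 row counts bottom-up:
  R → 6
  S → 6
  (R ⋈[f=b] S) → 5
  σ[v='q']((R ⋈[f=b] S)) → 1
E2 row counts bottom-up:
  R → 6
  S → 6
  (R ⋈[f=b] S) → 5
  σ[v='r']((R ⋈[f=b] S)) → 1

E1 result:
f | w | z | u | b | v
6 | r | p | t | 6 | q
E2 result:
f | w | z | u | b | v
1 | s | p | r | 1 | r
Witness: (6, 'r', 'p', 't', 6, 'q') appears 1× in E1 but 0× in E2.

no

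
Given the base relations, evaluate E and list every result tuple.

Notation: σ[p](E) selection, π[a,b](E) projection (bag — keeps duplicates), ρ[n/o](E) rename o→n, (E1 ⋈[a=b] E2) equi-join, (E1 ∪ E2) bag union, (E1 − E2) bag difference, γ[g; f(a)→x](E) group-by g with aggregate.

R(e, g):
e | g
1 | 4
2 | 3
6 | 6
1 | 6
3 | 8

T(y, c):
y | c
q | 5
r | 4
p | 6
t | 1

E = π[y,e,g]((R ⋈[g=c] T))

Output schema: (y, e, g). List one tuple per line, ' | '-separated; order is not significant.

Subexpression sizes:
  R → 5
  T → 4
  (R ⋈[g=c] T) → 3
  π[y,e,g]((R ⋈[g=c] T)) → 3

== RESULT ==
y | e | g
p | 1 | 6
p | 6 | 6
r | 1 | 4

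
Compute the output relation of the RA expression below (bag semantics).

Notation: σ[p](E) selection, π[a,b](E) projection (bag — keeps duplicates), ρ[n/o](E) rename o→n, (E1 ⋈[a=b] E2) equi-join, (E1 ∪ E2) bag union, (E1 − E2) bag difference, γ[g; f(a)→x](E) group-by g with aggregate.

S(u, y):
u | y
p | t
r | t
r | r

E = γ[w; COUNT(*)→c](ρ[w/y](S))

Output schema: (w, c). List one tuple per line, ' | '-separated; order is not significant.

Stepwise |·|:
  S → 3
  ρ[w/y](S) → 3
  γ[w; COUNT(*)→c](ρ[w/y](S)) → 2

== RESULT ==
w | c
r | 1
t | 2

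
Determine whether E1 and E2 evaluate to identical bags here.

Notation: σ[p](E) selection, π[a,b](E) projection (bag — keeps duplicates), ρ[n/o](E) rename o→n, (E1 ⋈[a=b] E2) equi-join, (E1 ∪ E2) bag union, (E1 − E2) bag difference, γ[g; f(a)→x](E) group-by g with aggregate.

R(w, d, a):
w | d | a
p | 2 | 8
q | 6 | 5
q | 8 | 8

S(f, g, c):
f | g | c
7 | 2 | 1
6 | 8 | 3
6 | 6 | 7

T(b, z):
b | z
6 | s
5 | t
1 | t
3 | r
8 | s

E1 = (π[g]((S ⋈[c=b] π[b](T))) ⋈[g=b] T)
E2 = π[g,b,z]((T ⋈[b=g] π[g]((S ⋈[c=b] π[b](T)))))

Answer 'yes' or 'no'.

E1 row counts bottom-up:
  S → 3
  T → 5
  π[b](T) → 5
  (S ⋈[c=b] π[b](T)) → 2
  π[g]((S ⋈[c=b] π[b](T))) → 2
  T → 5
  (π[g]((S ⋈[c=b] π[b](T))) ⋈[g=b] T) → 1
E2 row counts bottom-up:
  T → 5
  S → 3
  T → 5
  π[b](T) → 5
  (S ⋈[c=b] π[b](T)) → 2
  π[g]((S ⋈[c=b] π[b](T))) → 2
  (T ⋈[b=g] π[g]((S ⋈[c=b] π[b](T)))) → 1
  π[g,b,z]((T ⋈[b=g] π[g]((S ⋈[c=b] π[b](T))))) → 1

E1 and E2 produce the same multiset:
g | b | z
8 | 8 | s

yes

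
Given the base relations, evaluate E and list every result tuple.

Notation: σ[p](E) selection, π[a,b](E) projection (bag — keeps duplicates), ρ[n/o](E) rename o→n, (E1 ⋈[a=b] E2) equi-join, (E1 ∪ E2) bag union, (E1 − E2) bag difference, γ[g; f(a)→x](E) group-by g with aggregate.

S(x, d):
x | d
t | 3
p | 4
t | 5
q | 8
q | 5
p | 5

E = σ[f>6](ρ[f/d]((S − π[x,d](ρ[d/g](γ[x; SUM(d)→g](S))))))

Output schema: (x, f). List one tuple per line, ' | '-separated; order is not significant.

Subexpression sizes:
  S → 6
  S → 6
  γ[x; SUM(d)→g](S) → 3
  ρ[d/g](γ[x; SUM(d)→g](S)) → 3
  π[x,d](ρ[d/g](γ[x; SUM(d)→g](S))) → 3
  (S − π[x,d](ρ[d/g](γ[x; SUM(d)→g](S)))) → 6
  ρ[f/d]((S − π[x,d](ρ[d/g](γ[x; SUM(d)→g](S))))) → 6
  σ[f>6](ρ[f/d]((S − π[x,d](ρ[d/g](γ[x; SUM(d)→g](S)))))) → 1

== RESULT ==
x | f
q | 8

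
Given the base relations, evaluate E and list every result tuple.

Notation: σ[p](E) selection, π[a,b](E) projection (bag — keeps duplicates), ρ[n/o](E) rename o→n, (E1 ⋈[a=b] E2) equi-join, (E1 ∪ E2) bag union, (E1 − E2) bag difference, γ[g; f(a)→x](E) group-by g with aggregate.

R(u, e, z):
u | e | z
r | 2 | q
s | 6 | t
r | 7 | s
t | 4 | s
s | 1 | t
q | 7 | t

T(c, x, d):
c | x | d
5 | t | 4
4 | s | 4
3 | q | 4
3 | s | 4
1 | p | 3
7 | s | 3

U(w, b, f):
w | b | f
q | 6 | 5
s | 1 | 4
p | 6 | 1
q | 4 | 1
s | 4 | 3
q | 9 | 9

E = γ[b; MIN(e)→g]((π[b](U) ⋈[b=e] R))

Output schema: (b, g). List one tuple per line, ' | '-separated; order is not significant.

Row counts bottom-up:
  U → 6
  π[b](U) → 6
  R → 6
  (π[b](U) ⋈[b=e] R) → 5
  γ[b; MIN(e)→g]((π[b](U) ⋈[b=e] R)) → 3

== RESULT ==
b | g
1 | 1
4 | 4
6 | 6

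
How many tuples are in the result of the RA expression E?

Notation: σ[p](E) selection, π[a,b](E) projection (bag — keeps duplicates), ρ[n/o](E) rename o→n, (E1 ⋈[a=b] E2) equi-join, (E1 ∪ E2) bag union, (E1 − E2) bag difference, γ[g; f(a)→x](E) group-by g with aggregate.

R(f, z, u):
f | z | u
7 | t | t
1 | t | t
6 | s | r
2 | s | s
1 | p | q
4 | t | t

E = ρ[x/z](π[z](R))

Subexpression sizes:
  R → 6
  π[z](R) → 6
  ρ[x/z](π[z](R)) → 6

|E| = 6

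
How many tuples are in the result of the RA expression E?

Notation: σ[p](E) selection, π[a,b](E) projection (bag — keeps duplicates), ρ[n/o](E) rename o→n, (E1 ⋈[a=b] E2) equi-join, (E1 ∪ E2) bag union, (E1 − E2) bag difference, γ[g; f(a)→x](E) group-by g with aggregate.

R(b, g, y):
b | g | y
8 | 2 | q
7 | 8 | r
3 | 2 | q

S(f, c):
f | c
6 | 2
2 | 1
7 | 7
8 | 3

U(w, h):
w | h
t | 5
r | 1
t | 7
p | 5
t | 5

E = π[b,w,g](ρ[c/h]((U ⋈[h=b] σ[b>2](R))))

Subexpression sizes:
  U → 5
  R → 3
  σ[b>2](R) → 3
  (U ⋈[h=b] σ[b>2](R)) → 1
  ρ[c/h]((U ⋈[h=b] σ[b>2](R))) → 1
  π[b,w,g](ρ[c/h]((U ⋈[h=b] σ[b>2](R)))) → 1

|E| = 1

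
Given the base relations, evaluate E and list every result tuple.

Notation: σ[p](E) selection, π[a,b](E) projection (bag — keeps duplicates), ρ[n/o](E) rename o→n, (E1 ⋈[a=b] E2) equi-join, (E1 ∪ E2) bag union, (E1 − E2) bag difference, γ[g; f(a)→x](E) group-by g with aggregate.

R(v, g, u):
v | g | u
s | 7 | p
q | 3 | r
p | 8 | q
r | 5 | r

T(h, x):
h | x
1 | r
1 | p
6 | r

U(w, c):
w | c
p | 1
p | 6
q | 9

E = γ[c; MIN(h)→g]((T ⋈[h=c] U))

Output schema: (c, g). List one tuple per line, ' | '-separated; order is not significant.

Stepwise |·|:
  T → 3
  U → 3
  (T ⋈[h=c] U) → 3
  γ[c; MIN(h)→g]((T ⋈[h=c] U)) → 2

== RESULT ==
c | g
1 | 1
6 | 6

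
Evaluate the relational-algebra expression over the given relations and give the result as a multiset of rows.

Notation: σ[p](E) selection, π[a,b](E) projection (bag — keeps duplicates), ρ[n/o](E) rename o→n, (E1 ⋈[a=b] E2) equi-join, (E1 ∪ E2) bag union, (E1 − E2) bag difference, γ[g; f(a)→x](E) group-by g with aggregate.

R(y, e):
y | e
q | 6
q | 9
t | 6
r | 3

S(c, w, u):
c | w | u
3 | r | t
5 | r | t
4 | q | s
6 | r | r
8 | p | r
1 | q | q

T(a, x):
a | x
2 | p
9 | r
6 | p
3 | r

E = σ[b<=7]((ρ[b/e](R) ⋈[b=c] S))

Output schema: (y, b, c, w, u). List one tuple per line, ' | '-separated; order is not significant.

Row counts bottom-up:
  R → 4
  ρ[b/e](R) → 4
  S → 6
  (ρ[b/e](R) ⋈[b=c] S) → 3
  σ[b<=7]((ρ[b/e](R) ⋈[b=c] S)) → 3

== RESULT ==
y | b | c | w | u
q | 6 | 6 | r | r
r | 3 | 3 | r | t
t | 6 | 6 | r | r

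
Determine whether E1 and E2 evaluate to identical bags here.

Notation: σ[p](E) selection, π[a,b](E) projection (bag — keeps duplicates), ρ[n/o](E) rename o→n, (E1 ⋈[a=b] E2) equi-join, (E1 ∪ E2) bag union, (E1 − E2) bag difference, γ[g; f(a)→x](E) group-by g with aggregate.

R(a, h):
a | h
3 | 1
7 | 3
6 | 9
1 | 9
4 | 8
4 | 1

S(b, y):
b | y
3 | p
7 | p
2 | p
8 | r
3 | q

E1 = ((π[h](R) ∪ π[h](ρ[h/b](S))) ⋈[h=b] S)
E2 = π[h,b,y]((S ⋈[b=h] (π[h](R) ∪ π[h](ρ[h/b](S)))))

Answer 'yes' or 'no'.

E1 row counts bottom-up:
  R → 6
  π[h](R) → 6
  S → 5
  ρ[h/b](S) → 5
  π[h](ρ[h/b](S)) → 5
  (π[h](R) ∪ π[h](ρ[h/b](S))) → 11
  S → 5
  ((π[h](R) ∪ π[h](ρ[h/b](S))) ⋈[h=b] S) → 10
E2 row counts bottom-up:
  S → 5
  R → 6
  π[h](R) → 6
  S → 5
  ρ[h/b](S) → 5
  π[h](ρ[h/b](S)) → 5
  (π[h](R) ∪ π[h](ρ[h/b](S))) → 11
  (S ⋈[b=h] (π[h](R) ∪ π[h](ρ[h/b](S)))) → 10
  π[h,b,y]((S ⋈[b=h] (π[h](R) ∪ π[h](ρ[h/b](S))))) → 10

E1 and E2 produce the same multiset:
h | b | y
2 | 2 | p
3 | 3 | p
3 | 3 | p
3 | 3 | p
3 | 3 | q
3 | 3 | q
3 | 3 | q
7 | 7 | p
8 | 8 | r
8 | 8 | r

yes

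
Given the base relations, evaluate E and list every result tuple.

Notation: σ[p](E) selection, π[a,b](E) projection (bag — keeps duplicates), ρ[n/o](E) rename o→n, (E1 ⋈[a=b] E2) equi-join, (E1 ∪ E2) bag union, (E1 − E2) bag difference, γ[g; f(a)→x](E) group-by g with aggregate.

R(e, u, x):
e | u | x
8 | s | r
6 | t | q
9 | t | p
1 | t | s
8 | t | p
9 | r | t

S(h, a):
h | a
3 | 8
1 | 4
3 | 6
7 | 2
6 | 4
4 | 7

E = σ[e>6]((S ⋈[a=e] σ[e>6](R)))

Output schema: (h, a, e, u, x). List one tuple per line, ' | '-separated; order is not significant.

Subexpression sizes:
  S → 6
  R → 6
  σ[e>6](R) → 4
  (S ⋈[a=e] σ[e>6](R)) → 2
  σ[e>6]((S ⋈[a=e] σ[e>6](R))) → 2

== RESULT ==
h | a | e | u | x
3 | 8 | 8 | s | r
3 | 8 | 8 | t | p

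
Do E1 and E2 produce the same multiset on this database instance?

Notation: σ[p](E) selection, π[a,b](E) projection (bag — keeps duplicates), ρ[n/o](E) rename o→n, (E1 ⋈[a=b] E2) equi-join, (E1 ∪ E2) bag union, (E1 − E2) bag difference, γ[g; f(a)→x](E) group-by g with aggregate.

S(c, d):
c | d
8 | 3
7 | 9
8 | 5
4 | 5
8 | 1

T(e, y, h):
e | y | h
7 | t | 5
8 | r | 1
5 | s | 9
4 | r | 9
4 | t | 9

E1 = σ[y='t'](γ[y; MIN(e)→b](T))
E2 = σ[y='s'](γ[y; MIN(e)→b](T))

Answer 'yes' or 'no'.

E1 row counts bottom-up:
  T → 5
  γ[y; MIN(e)→b](T) → 3
  σ[y='t'](γ[y; MIN(e)→b](T)) → 1
E2 row counts bottom-up:
  T → 5
  γ[y; MIN(e)→b](T) → 3
  σ[y='s'](γ[y; MIN(e)→b](T)) → 1

E1 result:
y | b
t | 4
E2 result:
y | b
s | 5
Witness: ('s', 5) appears 0× in E1 but 1× in E2.

no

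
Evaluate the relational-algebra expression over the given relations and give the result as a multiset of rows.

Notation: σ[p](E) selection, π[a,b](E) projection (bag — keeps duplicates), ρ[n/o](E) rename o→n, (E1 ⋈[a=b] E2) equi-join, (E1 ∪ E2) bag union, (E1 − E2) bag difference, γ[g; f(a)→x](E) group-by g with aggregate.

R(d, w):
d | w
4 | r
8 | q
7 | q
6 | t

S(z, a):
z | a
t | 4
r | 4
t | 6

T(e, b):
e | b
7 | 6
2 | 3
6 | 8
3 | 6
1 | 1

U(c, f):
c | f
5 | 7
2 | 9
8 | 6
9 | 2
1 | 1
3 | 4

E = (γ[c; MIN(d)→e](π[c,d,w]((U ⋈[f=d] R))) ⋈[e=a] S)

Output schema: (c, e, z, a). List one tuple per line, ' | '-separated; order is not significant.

Subexpression sizes:
  U → 6
  R → 4
  (U ⋈[f=d] R) → 3
  π[c,d,w]((U ⋈[f=d] R)) → 3
  γ[c; MIN(d)→e](π[c,d,w]((U ⋈[f=d] R))) → 3
  S → 3
  (γ[c; MIN(d)→e](π[c,d,w]((U ⋈[f=d] R))) ⋈[e=a] S) → 3

== RESULT ==
c | e | z | a
3 | 4 | r | 4
3 | 4 | t | 4
8 | 6 | t | 6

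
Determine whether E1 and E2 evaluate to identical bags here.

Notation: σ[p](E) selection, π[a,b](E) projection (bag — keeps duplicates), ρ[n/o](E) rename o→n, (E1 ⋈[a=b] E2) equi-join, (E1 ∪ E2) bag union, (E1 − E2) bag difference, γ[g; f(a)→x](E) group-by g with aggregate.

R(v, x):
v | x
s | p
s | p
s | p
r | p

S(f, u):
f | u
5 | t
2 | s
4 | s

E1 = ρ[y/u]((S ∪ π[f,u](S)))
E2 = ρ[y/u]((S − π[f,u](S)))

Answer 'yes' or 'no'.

E1 per-node cardinality:
  S → 3
  S → 3
  π[f,u](S) → 3
  (S ∪ π[f,u](S)) → 6
  ρ[y/u]((S ∪ π[f,u](S))) → 6
E2 per-node cardinality:
  S → 3
  S → 3
  π[f,u](S) → 3
  (S − π[f,u](S)) → 0
  ρ[y/u]((S − π[f,u](S))) → 0

E1 result:
f | y
2 | s
2 | s
4 | s
4 | s
5 | t
5 | t
E2 result:
f | y
(0 rows)
Witness: (4, 's') appears 2× in E1 but 0× in E2.

no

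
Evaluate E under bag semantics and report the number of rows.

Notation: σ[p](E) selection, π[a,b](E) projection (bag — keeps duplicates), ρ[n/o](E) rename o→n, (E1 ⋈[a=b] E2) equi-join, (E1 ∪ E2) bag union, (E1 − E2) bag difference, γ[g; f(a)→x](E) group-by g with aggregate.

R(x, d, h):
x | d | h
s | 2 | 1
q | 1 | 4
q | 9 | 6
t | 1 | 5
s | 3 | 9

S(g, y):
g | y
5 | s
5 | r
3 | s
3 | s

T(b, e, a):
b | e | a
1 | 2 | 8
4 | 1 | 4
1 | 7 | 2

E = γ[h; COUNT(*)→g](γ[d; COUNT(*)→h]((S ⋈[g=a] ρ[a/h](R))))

Stepwise |·|:
  S → 4
  R → 5
  ρ[a/h](R) → 5
  (S ⋈[g=a] ρ[a/h](R)) → 2
  γ[d; COUNT(*)→h]((S ⋈[g=a] ρ[a/h](R))) → 1
  γ[h; COUNT(*)→g](γ[d; COUNT(*)→h]((S ⋈[g=a] ρ[a/h](R)))) → 1

|E| = 1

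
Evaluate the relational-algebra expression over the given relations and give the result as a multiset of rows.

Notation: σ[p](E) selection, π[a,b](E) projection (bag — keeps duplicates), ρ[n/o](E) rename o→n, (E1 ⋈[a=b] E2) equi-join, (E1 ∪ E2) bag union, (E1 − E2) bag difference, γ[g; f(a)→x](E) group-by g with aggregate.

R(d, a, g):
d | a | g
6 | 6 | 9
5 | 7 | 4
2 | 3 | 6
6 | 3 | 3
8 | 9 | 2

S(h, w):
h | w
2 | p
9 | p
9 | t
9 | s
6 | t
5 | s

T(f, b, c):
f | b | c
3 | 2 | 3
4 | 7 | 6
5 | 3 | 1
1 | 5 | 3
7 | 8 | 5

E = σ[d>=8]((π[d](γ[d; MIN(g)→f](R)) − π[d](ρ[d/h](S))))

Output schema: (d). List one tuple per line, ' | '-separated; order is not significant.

Subexpression sizes:
  R → 5
  γ[d; MIN(g)→f](R) → 4
  π[d](γ[d; MIN(g)→f](R)) → 4
  S → 6
  ρ[d/h](S) → 6
  π[d](ρ[d/h](S)) → 6
  (π[d](γ[d; MIN(g)→f](R)) − π[d](ρ[d/h](S))) → 1
  σ[d>=8]((π[d](γ[d; MIN(g)→f](R)) − π[d](ρ[d/h](S)))) → 1

== RESULT ==
d
8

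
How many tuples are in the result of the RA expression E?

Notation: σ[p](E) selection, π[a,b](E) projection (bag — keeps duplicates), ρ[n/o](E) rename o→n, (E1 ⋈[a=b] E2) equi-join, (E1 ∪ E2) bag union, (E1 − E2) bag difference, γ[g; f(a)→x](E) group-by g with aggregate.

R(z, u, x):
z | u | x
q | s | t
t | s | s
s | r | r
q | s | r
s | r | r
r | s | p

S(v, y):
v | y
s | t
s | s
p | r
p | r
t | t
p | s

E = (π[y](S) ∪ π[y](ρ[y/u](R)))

Subexpression sizes:
  S → 6
  π[y](S) → 6
  R → 6
  ρ[y/u](R) → 6
  π[y](ρ[y/u](R)) → 6
  (π[y](S) ∪ π[y](ρ[y/u](R))) → 12

|E| = 12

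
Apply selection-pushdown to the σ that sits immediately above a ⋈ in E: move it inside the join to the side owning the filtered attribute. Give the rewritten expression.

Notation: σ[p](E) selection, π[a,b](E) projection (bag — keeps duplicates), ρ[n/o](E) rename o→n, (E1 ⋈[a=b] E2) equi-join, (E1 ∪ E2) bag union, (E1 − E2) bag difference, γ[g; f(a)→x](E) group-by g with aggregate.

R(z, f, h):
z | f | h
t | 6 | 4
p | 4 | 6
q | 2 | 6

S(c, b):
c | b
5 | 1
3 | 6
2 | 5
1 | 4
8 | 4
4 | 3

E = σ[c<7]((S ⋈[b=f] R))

σ filters on c, owned by the left side.
E' = (σ[c<7](S) ⋈[b=f] R)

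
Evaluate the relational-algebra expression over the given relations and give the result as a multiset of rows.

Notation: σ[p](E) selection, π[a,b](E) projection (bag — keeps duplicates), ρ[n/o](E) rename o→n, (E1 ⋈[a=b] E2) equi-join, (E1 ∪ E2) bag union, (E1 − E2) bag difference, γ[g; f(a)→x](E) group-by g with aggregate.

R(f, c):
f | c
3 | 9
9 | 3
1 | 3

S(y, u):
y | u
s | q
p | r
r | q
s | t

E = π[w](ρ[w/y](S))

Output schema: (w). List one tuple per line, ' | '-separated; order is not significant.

Per-node cardinality:
  S → 4
  ρ[w/y](S) → 4
  π[w](ρ[w/y](S)) → 4

== RESULT ==
w
p
r
s
s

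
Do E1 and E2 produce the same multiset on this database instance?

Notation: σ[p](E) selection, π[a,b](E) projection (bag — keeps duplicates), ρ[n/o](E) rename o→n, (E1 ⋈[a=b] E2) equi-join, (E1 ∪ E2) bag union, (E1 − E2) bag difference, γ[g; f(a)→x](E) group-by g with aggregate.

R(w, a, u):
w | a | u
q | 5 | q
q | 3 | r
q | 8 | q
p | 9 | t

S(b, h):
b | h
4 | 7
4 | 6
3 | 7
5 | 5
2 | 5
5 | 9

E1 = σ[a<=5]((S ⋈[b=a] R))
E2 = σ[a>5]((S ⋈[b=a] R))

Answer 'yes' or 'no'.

E1 row counts bottom-up:
  S → 6
  R → 4
  (S ⋈[b=a] R) → 3
  σ[a<=5]((S ⋈[b=a] R)) → 3
E2 row counts bottom-up:
  S → 6
  R → 4
  (S ⋈[b=a] R) → 3
  σ[a>5]((S ⋈[b=a] R)) → 0

E1 result:
b | h | w | a | u
3 | 7 | q | 3 | r
5 | 5 | q | 5 | q
5 | 9 | q | 5 | q
E2 result:
b | h | w | a | u
(0 rows)
Witness: (5, 5, 'q', 5, 'q') appears 1× in E1 but 0× in E2.

no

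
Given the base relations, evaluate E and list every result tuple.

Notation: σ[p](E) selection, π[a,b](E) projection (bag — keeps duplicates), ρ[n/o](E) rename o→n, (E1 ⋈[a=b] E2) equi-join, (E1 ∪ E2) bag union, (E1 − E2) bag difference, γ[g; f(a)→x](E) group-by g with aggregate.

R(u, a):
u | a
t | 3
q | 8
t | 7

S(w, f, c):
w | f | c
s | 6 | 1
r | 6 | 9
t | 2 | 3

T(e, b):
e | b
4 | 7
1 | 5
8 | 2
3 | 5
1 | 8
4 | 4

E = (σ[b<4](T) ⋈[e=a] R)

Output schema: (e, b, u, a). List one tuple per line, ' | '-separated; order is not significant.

Subexpression sizes:
  T → 6
  σ[b<4](T) → 1
  R → 3
  (σ[b<4](T) ⋈[e=a] R) → 1

== RESULT ==
e | b | u | a
8 | 2 | q | 8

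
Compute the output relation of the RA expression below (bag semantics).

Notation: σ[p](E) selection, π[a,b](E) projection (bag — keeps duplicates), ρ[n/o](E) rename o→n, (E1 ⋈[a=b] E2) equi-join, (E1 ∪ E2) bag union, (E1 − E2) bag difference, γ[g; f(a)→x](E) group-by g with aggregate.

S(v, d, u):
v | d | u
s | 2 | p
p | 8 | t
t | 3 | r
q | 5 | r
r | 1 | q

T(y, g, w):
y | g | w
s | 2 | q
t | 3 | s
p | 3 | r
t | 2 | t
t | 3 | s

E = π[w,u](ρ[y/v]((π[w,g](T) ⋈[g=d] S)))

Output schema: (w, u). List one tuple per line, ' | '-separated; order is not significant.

Stepwise |·|:
  T → 5
  π[w,g](T) → 5
  S → 5
  (π[w,g](T) ⋈[g=d] S) → 5
  ρ[y/v]((π[w,g](T) ⋈[g=d] S)) → 5
  π[w,u](ρ[y/v]((π[w,g](T) ⋈[g=d] S))) → 5

== RESULT ==
w | u
q | p
r | r
s | r
s | r
t | p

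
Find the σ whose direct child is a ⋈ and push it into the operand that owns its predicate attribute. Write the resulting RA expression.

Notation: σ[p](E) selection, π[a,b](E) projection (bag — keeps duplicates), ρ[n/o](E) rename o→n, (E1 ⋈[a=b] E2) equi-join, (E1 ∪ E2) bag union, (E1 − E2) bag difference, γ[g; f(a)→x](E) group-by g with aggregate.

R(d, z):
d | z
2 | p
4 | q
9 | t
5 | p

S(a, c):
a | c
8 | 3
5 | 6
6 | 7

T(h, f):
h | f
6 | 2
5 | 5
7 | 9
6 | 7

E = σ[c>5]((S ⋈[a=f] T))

σ filters on c, owned by the left side.
E' = (σ[c>5](S) ⋈[a=f] T)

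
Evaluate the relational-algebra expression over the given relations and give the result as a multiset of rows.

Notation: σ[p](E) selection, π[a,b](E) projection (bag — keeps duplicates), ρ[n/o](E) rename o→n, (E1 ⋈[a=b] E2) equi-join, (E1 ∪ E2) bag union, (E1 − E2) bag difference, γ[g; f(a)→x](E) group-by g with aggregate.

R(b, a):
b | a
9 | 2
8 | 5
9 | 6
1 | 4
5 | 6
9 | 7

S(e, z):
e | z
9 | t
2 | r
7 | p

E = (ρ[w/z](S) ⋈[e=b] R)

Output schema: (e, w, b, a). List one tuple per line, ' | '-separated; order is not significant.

Subexpression sizes:
  S → 3
  ρ[w/z](S) → 3
  R → 6
  (ρ[w/z](S) ⋈[e=b] R) → 3

== RESULT ==
e | w | b | a
9 | t | 9 | 2
9 | t | 9 | 6
9 | t | 9 | 7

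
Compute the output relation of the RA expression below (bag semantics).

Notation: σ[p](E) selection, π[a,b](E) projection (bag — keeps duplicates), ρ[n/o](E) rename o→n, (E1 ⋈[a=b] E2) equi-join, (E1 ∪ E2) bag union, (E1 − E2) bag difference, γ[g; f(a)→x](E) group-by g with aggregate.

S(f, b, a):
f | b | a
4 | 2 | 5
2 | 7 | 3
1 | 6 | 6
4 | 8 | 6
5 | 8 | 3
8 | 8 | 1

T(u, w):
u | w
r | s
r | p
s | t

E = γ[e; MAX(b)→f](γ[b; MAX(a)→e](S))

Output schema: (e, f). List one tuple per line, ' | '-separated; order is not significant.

Subexpression sizes:
  S → 6
  γ[b; MAX(a)→e](S) → 4
  γ[e; MAX(b)→f](γ[b; MAX(a)→e](S)) → 3

== RESULT ==
e | f
3 | 7
5 | 2
6 | 8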